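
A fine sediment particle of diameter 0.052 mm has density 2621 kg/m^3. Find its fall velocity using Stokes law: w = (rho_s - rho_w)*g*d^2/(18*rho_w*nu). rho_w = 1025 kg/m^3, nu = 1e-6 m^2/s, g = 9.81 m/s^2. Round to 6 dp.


w = (rho_s - rho_w) * g * d^2 / (18 * rho_w * nu)
d = 0.052 mm = 0.000052 m
rho_s - rho_w = 2621 - 1025 = 1596
Numerator = 1596 * 9.81 * (0.000052)^2 = 0.000042335879
Denominator = 18 * 1025 * 1e-6 = 0.018450
w = 0.002295 m/s

0.002295


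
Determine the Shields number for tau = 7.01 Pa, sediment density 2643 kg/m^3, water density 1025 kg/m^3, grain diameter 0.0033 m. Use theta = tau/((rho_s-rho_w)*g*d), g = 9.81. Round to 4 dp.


theta = tau / ((rho_s - rho_w) * g * d)
rho_s - rho_w = 2643 - 1025 = 1618
Denominator = 1618 * 9.81 * 0.0033 = 52.379514
theta = 7.01 / 52.379514
theta = 0.1338

0.1338


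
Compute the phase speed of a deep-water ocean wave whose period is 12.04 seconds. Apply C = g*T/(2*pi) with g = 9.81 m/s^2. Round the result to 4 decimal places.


We use the deep-water celerity formula:
C = g * T / (2 * pi)
C = 9.81 * 12.04 / (2 * 3.14159...)
C = 118.112400 / 6.283185
C = 18.7982 m/s

18.7982


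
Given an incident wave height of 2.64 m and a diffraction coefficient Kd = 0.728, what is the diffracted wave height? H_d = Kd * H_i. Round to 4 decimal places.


H_d = Kd * H_i
H_d = 0.728 * 2.64
H_d = 1.9219 m

1.9219


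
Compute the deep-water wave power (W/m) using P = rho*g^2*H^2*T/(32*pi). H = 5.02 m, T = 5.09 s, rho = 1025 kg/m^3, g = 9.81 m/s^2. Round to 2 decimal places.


P = rho * g^2 * H^2 * T / (32 * pi)
P = 1025 * 9.81^2 * 5.02^2 * 5.09 / (32 * pi)
P = 1025 * 96.2361 * 25.2004 * 5.09 / 100.53096
P = 125859.86 W/m

125859.86


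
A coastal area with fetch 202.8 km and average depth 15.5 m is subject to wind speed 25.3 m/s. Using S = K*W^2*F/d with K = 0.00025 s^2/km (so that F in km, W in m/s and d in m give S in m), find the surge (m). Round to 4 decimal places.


S = K * W^2 * F / d
W^2 = 25.3^2 = 640.09
S = 0.00025 * 640.09 * 202.8 / 15.5
Numerator = 0.00025 * 640.09 * 202.8 = 32.452563
S = 32.452563 / 15.5 = 2.0937 m

2.0937


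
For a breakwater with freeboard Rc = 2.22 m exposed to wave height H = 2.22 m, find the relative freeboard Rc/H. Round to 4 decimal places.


Relative freeboard = Rc / H
= 2.22 / 2.22
= 1.0000

1.0000


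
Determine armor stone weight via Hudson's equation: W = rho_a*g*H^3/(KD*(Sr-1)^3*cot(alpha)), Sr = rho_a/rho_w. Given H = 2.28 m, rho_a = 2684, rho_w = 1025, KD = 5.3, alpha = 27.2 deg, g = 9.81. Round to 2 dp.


Sr = rho_a / rho_w = 2684 / 1025 = 2.618537
(Sr - 1) = 1.618537
(Sr - 1)^3 = 4.240017
cot(27.2) = 1 / tan(27.2) = 1 / 0.513930 = 1.945790
Numerator = 2684 * 9.81 * 2.28^3 = 312072.9023
Denominator = 5.3 * 4.240017 * 1.945790 = 43.725955
W = 312072.9023 / 43.725955
W = 7137.02 N

7137.02


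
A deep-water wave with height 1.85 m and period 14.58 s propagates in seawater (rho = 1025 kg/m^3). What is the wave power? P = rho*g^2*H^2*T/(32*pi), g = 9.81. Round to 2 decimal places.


P = rho * g^2 * H^2 * T / (32 * pi)
P = 1025 * 9.81^2 * 1.85^2 * 14.58 / (32 * pi)
P = 1025 * 96.2361 * 3.4225 * 14.58 / 100.53096
P = 48962.44 W/m

48962.44


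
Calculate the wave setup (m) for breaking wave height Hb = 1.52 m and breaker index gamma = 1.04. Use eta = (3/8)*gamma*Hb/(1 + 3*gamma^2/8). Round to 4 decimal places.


eta = (3/8) * gamma * Hb / (1 + 3*gamma^2/8)
Numerator = (3/8) * 1.04 * 1.52 = 0.592800
Denominator = 1 + 3*1.04^2/8 = 1 + 0.405600 = 1.405600
eta = 0.592800 / 1.405600
eta = 0.4217 m

0.4217


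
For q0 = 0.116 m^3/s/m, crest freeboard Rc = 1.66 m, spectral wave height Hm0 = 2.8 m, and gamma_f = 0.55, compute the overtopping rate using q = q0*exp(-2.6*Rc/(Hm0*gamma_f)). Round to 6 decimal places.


q = q0 * exp(-2.6 * Rc / (Hm0 * gamma_f))
Exponent = -2.6 * 1.66 / (2.8 * 0.55)
= -2.6 * 1.66 / 1.5400
= -2.802597
exp(-2.802597) = 0.060652
q = 0.116 * 0.060652
q = 0.007036 m^3/s/m

0.007036


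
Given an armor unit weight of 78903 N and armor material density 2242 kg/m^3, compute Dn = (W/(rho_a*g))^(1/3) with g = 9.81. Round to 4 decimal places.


V = W / (rho_a * g)
V = 78903 / (2242 * 9.81)
V = 78903 / 21994.02
V = 3.587475 m^3
Dn = V^(1/3) = 3.587475^(1/3)
Dn = 1.5308 m

1.5308


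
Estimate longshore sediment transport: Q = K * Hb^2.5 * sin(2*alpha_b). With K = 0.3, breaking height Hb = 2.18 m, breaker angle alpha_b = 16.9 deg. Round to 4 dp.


Q = K * Hb^2.5 * sin(2 * alpha_b)
Hb^2.5 = 2.18^2.5 = 7.016835
sin(2 * 16.9) = sin(33.8) = 0.556296
Q = 0.3 * 7.016835 * 0.556296
Q = 1.1710 m^3/s

1.1710


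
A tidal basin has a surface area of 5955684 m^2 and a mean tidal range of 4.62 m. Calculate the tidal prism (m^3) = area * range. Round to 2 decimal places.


Tidal prism = Area * Tidal range
P = 5955684 * 4.62
P = 27515260.08 m^3

27515260.08


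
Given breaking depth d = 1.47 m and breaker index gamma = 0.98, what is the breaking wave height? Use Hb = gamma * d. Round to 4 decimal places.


Hb = gamma * d
Hb = 0.98 * 1.47
Hb = 1.4406 m

1.4406


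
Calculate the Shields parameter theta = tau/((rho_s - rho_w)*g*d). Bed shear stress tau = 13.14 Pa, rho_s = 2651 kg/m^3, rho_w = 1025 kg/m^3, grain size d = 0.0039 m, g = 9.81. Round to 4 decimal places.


theta = tau / ((rho_s - rho_w) * g * d)
rho_s - rho_w = 2651 - 1025 = 1626
Denominator = 1626 * 9.81 * 0.0039 = 62.209134
theta = 13.14 / 62.209134
theta = 0.2112

0.2112


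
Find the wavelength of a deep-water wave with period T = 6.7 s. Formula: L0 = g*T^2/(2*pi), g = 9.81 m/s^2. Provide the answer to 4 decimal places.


L0 = g * T^2 / (2 * pi)
L0 = 9.81 * 6.7^2 / (2 * pi)
L0 = 9.81 * 44.8900 / 6.28319
L0 = 440.3709 / 6.28319
L0 = 70.0872 m

70.0872


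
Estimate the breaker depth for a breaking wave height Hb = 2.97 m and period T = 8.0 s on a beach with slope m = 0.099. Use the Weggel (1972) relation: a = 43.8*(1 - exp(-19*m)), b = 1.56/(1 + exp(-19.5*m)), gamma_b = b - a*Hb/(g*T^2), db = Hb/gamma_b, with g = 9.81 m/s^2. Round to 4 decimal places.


a = 43.8 * (1 - exp(-19 * m))
exp(-19 * 0.099) = exp(-1.8810) = 0.152438
a = 43.8 * (1 - 0.152438) = 37.123233
b = 1.56 / (1 + exp(-19.5 * m))
exp(-19.5 * 0.099) = exp(-1.9305) = 0.145076
b = 1.56 / (1 + 0.145076) = 1.362355
Hb / (g * T^2) = 2.97 / (9.81 * 8.0^2) = 2.97 / 627.8400 = 0.00473050
gamma_b = b - a * Hb/(g*T^2) = 1.362355 - 37.123233 * 0.00473050 = 1.186744
db = Hb / gamma_b = 2.97 / 1.186744
db = 2.5026 m

2.5026


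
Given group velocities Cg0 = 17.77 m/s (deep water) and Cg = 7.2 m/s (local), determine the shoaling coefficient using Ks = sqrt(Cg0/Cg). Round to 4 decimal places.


Ks = sqrt(Cg0 / Cg)
Ks = sqrt(17.77 / 7.2)
Ks = sqrt(2.4681)
Ks = 1.5710

1.5710


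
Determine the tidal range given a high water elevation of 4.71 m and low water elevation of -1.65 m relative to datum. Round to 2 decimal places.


Tidal range = High water - Low water
Tidal range = 4.71 - (-1.65)
Tidal range = 6.36 m

6.36


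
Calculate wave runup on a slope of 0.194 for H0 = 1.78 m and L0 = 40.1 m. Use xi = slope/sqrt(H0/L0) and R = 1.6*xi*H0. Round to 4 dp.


xi = slope / sqrt(H0/L0)
H0/L0 = 1.78/40.1 = 0.044389
sqrt(0.044389) = 0.210687
xi = 0.194 / 0.210687 = 0.920797
R = 1.6 * xi * H0 = 1.6 * 0.920797 * 1.78
R = 2.6224 m

2.6224


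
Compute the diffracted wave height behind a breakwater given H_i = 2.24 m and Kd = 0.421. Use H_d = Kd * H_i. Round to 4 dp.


H_d = Kd * H_i
H_d = 0.421 * 2.24
H_d = 0.9430 m

0.9430


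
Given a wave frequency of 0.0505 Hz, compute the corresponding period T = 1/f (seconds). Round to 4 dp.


T = 1 / f
T = 1 / 0.0505
T = 19.8020 s

19.8020


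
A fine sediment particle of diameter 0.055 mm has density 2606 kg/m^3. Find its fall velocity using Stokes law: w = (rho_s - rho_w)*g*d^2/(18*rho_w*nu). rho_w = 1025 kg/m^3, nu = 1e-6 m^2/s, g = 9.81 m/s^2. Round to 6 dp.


w = (rho_s - rho_w) * g * d^2 / (18 * rho_w * nu)
d = 0.055 mm = 0.000055 m
rho_s - rho_w = 2606 - 1025 = 1581
Numerator = 1581 * 9.81 * (0.000055)^2 = 0.000046916570
Denominator = 18 * 1025 * 1e-6 = 0.018450
w = 0.002543 m/s

0.002543


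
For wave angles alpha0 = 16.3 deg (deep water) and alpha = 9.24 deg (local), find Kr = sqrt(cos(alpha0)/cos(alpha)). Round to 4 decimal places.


Kr = sqrt(cos(alpha0) / cos(alpha))
cos(16.3) = 0.959805
cos(9.24) = 0.987024
Kr = sqrt(0.959805 / 0.987024)
Kr = sqrt(0.972423)
Kr = 0.9861

0.9861


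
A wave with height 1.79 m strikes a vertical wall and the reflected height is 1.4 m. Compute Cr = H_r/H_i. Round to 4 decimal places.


Cr = H_r / H_i
Cr = 1.4 / 1.79
Cr = 0.7821

0.7821


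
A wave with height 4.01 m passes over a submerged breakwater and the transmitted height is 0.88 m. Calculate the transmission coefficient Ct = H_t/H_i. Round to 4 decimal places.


Ct = H_t / H_i
Ct = 0.88 / 4.01
Ct = 0.2195

0.2195


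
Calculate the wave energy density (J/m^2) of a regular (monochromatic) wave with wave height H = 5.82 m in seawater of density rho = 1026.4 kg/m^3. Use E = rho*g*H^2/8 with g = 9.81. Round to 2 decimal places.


E = (1/8) * rho * g * H^2
E = (1/8) * 1026.4 * 9.81 * 5.82^2
E = 0.125 * 1026.4 * 9.81 * 33.8724
E = 42632.58 J/m^2

42632.58


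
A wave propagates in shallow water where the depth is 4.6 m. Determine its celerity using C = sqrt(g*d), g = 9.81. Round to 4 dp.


Using the shallow-water approximation:
C = sqrt(g * d) = sqrt(9.81 * 4.6)
C = sqrt(45.1260)
C = 6.7176 m/s

6.7176


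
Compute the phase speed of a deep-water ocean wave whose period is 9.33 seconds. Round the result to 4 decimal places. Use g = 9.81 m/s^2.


We use the deep-water celerity formula:
C = g * T / (2 * pi)
C = 9.81 * 9.33 / (2 * 3.14159...)
C = 91.527300 / 6.283185
C = 14.5670 m/s

14.5670


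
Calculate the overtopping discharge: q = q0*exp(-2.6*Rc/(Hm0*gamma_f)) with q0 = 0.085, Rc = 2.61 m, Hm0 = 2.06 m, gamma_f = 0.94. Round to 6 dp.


q = q0 * exp(-2.6 * Rc / (Hm0 * gamma_f))
Exponent = -2.6 * 2.61 / (2.06 * 0.94)
= -2.6 * 2.61 / 1.9364
= -3.504441
exp(-3.504441) = 0.030064
q = 0.085 * 0.030064
q = 0.002555 m^3/s/m

0.002555


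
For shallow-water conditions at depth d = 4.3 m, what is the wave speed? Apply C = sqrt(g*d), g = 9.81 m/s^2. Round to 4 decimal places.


Using the shallow-water approximation:
C = sqrt(g * d) = sqrt(9.81 * 4.3)
C = sqrt(42.1830)
C = 6.4948 m/s

6.4948


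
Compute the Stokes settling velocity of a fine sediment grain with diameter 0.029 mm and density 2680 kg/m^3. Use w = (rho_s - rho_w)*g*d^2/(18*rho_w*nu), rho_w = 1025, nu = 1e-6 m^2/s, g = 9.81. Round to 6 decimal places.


w = (rho_s - rho_w) * g * d^2 / (18 * rho_w * nu)
d = 0.029 mm = 0.000029 m
rho_s - rho_w = 2680 - 1025 = 1655
Numerator = 1655 * 9.81 * (0.000029)^2 = 0.000013654098
Denominator = 18 * 1025 * 1e-6 = 0.018450
w = 0.000740 m/s

0.000740


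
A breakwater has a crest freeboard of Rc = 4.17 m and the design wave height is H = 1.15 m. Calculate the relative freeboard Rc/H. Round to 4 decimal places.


Relative freeboard = Rc / H
= 4.17 / 1.15
= 3.6261

3.6261


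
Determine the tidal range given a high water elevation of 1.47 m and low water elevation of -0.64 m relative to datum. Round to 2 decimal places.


Tidal range = High water - Low water
Tidal range = 1.47 - (-0.64)
Tidal range = 2.11 m

2.11


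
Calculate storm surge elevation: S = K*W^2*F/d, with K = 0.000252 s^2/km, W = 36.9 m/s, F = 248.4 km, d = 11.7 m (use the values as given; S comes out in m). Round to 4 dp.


S = K * W^2 * F / d
W^2 = 36.9^2 = 1361.61
S = 0.000252 * 1361.61 * 248.4 / 11.7
Numerator = 0.000252 * 1361.61 * 248.4 = 85.232429
S = 85.232429 / 11.7 = 7.2848 m

7.2848


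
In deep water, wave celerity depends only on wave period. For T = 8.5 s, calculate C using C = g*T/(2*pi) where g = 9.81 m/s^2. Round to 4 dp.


We use the deep-water celerity formula:
C = g * T / (2 * pi)
C = 9.81 * 8.5 / (2 * 3.14159...)
C = 83.385000 / 6.283185
C = 13.2711 m/s

13.2711


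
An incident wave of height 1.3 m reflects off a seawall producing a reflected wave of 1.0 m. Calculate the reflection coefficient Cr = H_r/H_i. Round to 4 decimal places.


Cr = H_r / H_i
Cr = 1.0 / 1.3
Cr = 0.7692

0.7692


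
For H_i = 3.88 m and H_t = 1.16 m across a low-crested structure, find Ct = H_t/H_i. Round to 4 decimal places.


Ct = H_t / H_i
Ct = 1.16 / 3.88
Ct = 0.2990

0.2990


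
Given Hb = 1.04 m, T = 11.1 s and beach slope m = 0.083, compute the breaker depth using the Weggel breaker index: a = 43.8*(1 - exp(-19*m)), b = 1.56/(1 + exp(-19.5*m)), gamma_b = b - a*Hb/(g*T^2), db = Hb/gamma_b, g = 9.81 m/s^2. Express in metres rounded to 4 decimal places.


a = 43.8 * (1 - exp(-19 * m))
exp(-19 * 0.083) = exp(-1.5770) = 0.206594
a = 43.8 * (1 - 0.206594) = 34.751185
b = 1.56 / (1 + exp(-19.5 * m))
exp(-19.5 * 0.083) = exp(-1.6185) = 0.198196
b = 1.56 / (1 + 0.198196) = 1.301958
Hb / (g * T^2) = 1.04 / (9.81 * 11.1^2) = 1.04 / 1208.6901 = 0.00086044
gamma_b = b - a * Hb/(g*T^2) = 1.301958 - 34.751185 * 0.00086044 = 1.272056
db = Hb / gamma_b = 1.04 / 1.272056
db = 0.8176 m

0.8176


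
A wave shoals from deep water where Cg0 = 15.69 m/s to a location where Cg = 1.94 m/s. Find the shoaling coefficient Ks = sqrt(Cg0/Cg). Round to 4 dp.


Ks = sqrt(Cg0 / Cg)
Ks = sqrt(15.69 / 1.94)
Ks = sqrt(8.0876)
Ks = 2.8439

2.8439


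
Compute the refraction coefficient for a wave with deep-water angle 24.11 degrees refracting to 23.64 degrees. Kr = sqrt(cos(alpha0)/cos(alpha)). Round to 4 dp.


Kr = sqrt(cos(alpha0) / cos(alpha))
cos(24.11) = 0.912763
cos(23.64) = 0.916083
Kr = sqrt(0.912763 / 0.916083)
Kr = sqrt(0.996376)
Kr = 0.9982

0.9982


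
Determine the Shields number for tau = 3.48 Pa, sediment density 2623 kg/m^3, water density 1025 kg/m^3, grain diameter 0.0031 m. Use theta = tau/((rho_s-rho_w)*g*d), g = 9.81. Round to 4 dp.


theta = tau / ((rho_s - rho_w) * g * d)
rho_s - rho_w = 2623 - 1025 = 1598
Denominator = 1598 * 9.81 * 0.0031 = 48.596778
theta = 3.48 / 48.596778
theta = 0.0716

0.0716


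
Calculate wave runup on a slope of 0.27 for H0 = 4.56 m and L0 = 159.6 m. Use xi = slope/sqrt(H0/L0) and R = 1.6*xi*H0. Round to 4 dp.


xi = slope / sqrt(H0/L0)
H0/L0 = 4.56/159.6 = 0.028571
sqrt(0.028571) = 0.169031
xi = 0.27 / 0.169031 = 1.597342
R = 1.6 * xi * H0 = 1.6 * 1.597342 * 4.56
R = 11.6542 m

11.6542


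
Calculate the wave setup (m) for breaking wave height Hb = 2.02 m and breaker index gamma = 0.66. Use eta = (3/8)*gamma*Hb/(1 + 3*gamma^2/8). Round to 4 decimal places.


eta = (3/8) * gamma * Hb / (1 + 3*gamma^2/8)
Numerator = (3/8) * 0.66 * 2.02 = 0.499950
Denominator = 1 + 3*0.66^2/8 = 1 + 0.163350 = 1.163350
eta = 0.499950 / 1.163350
eta = 0.4298 m

0.4298


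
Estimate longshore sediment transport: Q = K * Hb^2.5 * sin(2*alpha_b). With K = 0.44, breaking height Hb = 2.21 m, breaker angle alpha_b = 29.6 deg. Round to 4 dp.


Q = K * Hb^2.5 * sin(2 * alpha_b)
Hb^2.5 = 2.21^2.5 = 7.260737
sin(2 * 29.6) = sin(59.2) = 0.858960
Q = 0.44 * 7.260737 * 0.858960
Q = 2.7441 m^3/s

2.7441


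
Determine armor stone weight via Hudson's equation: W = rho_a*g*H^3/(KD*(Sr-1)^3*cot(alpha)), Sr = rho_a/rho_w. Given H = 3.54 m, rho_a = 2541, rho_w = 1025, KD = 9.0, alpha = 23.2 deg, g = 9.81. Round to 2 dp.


Sr = rho_a / rho_w = 2541 / 1025 = 2.479024
(Sr - 1) = 1.479024
(Sr - 1)^3 = 3.235385
cot(23.2) = 1 / tan(23.2) = 1 / 0.428601 = 2.333175
Numerator = 2541 * 9.81 * 3.54^3 = 1105817.4999
Denominator = 9.0 * 3.235385 * 2.333175 = 67.938475
W = 1105817.4999 / 67.938475
W = 16276.75 N

16276.75


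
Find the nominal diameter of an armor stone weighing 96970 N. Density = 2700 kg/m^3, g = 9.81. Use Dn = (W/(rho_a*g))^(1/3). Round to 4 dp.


V = W / (rho_a * g)
V = 96970 / (2700 * 9.81)
V = 96970 / 26487.00
V = 3.661041 m^3
Dn = V^(1/3) = 3.661041^(1/3)
Dn = 1.5412 m

1.5412


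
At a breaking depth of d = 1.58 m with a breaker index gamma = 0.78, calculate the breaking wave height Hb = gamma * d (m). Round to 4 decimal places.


Hb = gamma * d
Hb = 0.78 * 1.58
Hb = 1.2324 m

1.2324


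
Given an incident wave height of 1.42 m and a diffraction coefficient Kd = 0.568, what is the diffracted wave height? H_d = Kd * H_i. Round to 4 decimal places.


H_d = Kd * H_i
H_d = 0.568 * 1.42
H_d = 0.8066 m

0.8066


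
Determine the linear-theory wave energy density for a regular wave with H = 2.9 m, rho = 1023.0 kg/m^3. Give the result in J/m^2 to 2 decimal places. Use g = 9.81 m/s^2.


E = (1/8) * rho * g * H^2
E = (1/8) * 1023.0 * 9.81 * 2.9^2
E = 0.125 * 1023.0 * 9.81 * 8.4100
E = 10549.96 J/m^2

10549.96


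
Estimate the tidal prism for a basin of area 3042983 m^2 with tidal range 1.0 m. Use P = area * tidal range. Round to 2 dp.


Tidal prism = Area * Tidal range
P = 3042983 * 1.0
P = 3042983.00 m^3

3042983.00


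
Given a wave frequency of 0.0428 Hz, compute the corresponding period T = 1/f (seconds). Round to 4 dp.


T = 1 / f
T = 1 / 0.0428
T = 23.3645 s

23.3645


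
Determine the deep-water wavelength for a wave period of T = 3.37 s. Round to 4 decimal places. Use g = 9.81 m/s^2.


L0 = g * T^2 / (2 * pi)
L0 = 9.81 * 3.37^2 / (2 * pi)
L0 = 9.81 * 11.3569 / 6.28319
L0 = 111.4112 / 6.28319
L0 = 17.7316 m

17.7316


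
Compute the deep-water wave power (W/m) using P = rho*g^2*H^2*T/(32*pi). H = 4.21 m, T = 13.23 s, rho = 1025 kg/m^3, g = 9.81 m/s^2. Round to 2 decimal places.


P = rho * g^2 * H^2 * T / (32 * pi)
P = 1025 * 9.81^2 * 4.21^2 * 13.23 / (32 * pi)
P = 1025 * 96.2361 * 17.7241 * 13.23 / 100.53096
P = 230083.81 W/m

230083.81


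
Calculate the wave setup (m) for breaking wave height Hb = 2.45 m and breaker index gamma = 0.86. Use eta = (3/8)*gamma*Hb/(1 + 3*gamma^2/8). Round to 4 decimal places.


eta = (3/8) * gamma * Hb / (1 + 3*gamma^2/8)
Numerator = (3/8) * 0.86 * 2.45 = 0.790125
Denominator = 1 + 3*0.86^2/8 = 1 + 0.277350 = 1.277350
eta = 0.790125 / 1.277350
eta = 0.6186 m

0.6186


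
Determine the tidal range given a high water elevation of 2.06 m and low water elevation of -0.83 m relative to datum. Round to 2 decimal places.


Tidal range = High water - Low water
Tidal range = 2.06 - (-0.83)
Tidal range = 2.89 m

2.89


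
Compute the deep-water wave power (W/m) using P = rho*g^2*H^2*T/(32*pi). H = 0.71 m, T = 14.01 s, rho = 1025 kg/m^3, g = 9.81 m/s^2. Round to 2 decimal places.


P = rho * g^2 * H^2 * T / (32 * pi)
P = 1025 * 9.81^2 * 0.71^2 * 14.01 / (32 * pi)
P = 1025 * 96.2361 * 0.5041 * 14.01 / 100.53096
P = 6929.74 W/m

6929.74


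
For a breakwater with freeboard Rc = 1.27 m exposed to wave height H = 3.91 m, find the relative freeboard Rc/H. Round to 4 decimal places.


Relative freeboard = Rc / H
= 1.27 / 3.91
= 0.3248

0.3248


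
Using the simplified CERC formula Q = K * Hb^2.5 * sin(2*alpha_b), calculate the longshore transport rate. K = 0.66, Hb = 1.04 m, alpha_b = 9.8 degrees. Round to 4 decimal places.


Q = K * Hb^2.5 * sin(2 * alpha_b)
Hb^2.5 = 1.04^2.5 = 1.103020
sin(2 * 9.8) = sin(19.6) = 0.335452
Q = 0.66 * 1.103020 * 0.335452
Q = 0.2442 m^3/s

0.2442


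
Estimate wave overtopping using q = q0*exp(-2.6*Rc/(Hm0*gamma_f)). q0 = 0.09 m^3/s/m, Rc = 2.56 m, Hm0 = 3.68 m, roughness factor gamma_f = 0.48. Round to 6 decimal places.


q = q0 * exp(-2.6 * Rc / (Hm0 * gamma_f))
Exponent = -2.6 * 2.56 / (3.68 * 0.48)
= -2.6 * 2.56 / 1.7664
= -3.768116
exp(-3.768116) = 0.023096
q = 0.09 * 0.023096
q = 0.002079 m^3/s/m

0.002079


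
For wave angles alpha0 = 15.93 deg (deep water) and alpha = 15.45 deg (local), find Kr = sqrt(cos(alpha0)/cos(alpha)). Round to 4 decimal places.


Kr = sqrt(cos(alpha0) / cos(alpha))
cos(15.93) = 0.961598
cos(15.45) = 0.963863
Kr = sqrt(0.961598 / 0.963863)
Kr = sqrt(0.997649)
Kr = 0.9988

0.9988


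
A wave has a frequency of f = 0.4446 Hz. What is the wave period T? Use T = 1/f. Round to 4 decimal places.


T = 1 / f
T = 1 / 0.4446
T = 2.2492 s

2.2492


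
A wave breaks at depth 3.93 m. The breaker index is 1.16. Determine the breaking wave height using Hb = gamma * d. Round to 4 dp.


Hb = gamma * d
Hb = 1.16 * 3.93
Hb = 4.5588 m

4.5588


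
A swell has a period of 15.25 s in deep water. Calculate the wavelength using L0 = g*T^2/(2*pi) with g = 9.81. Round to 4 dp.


L0 = g * T^2 / (2 * pi)
L0 = 9.81 * 15.25^2 / (2 * pi)
L0 = 9.81 * 232.5625 / 6.28319
L0 = 2281.4381 / 6.28319
L0 = 363.1022 m

363.1022


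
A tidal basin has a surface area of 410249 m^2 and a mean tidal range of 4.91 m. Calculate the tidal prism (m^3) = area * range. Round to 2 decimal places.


Tidal prism = Area * Tidal range
P = 410249 * 4.91
P = 2014322.59 m^3

2014322.59


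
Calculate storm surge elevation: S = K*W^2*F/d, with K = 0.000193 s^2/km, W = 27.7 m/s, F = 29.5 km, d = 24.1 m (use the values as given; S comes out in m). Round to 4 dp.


S = K * W^2 * F / d
W^2 = 27.7^2 = 767.29
S = 0.000193 * 767.29 * 29.5 / 24.1
Numerator = 0.000193 * 767.29 * 29.5 = 4.368566
S = 4.368566 / 24.1 = 0.1813 m

0.1813


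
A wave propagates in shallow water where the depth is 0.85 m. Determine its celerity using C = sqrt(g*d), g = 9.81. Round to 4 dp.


Using the shallow-water approximation:
C = sqrt(g * d) = sqrt(9.81 * 0.85)
C = sqrt(8.3385)
C = 2.8876 m/s

2.8876


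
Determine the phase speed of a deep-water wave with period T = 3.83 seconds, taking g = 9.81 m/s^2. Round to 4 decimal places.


We use the deep-water celerity formula:
C = g * T / (2 * pi)
C = 9.81 * 3.83 / (2 * 3.14159...)
C = 37.572300 / 6.283185
C = 5.9798 m/s

5.9798


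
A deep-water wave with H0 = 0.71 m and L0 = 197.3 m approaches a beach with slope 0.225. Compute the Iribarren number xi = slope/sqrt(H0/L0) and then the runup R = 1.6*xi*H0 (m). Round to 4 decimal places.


xi = slope / sqrt(H0/L0)
H0/L0 = 0.71/197.3 = 0.003599
sqrt(0.003599) = 0.059988
xi = 0.225 / 0.059988 = 3.750739
R = 1.6 * xi * H0 = 1.6 * 3.750739 * 0.71
R = 4.2608 m

4.2608


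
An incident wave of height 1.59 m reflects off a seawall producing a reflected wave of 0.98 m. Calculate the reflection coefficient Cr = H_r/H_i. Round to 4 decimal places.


Cr = H_r / H_i
Cr = 0.98 / 1.59
Cr = 0.6164

0.6164


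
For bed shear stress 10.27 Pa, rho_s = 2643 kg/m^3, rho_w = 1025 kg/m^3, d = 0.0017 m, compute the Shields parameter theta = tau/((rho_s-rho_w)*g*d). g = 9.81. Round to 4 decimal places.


theta = tau / ((rho_s - rho_w) * g * d)
rho_s - rho_w = 2643 - 1025 = 1618
Denominator = 1618 * 9.81 * 0.0017 = 26.983386
theta = 10.27 / 26.983386
theta = 0.3806

0.3806


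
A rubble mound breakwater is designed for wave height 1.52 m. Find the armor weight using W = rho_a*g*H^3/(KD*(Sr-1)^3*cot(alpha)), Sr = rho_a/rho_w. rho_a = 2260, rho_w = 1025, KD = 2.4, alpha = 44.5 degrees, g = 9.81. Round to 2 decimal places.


Sr = rho_a / rho_w = 2260 / 1025 = 2.204878
(Sr - 1) = 1.204878
(Sr - 1)^3 = 1.749159
cot(44.5) = 1 / tan(44.5) = 1 / 0.982697 = 1.017607
Numerator = 2260 * 9.81 * 1.52^3 = 77858.8904
Denominator = 2.4 * 1.749159 * 1.017607 = 4.271897
W = 77858.8904 / 4.271897
W = 18225.84 N

18225.84


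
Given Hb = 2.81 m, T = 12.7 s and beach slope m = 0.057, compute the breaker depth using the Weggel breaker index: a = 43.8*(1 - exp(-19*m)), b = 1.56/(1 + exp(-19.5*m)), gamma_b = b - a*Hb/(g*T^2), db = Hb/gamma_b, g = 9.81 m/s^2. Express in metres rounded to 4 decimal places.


a = 43.8 * (1 - exp(-19 * m))
exp(-19 * 0.057) = exp(-1.0830) = 0.338578
a = 43.8 * (1 - 0.338578) = 28.970272
b = 1.56 / (1 + exp(-19.5 * m))
exp(-19.5 * 0.057) = exp(-1.1115) = 0.329065
b = 1.56 / (1 + 0.329065) = 1.173757
Hb / (g * T^2) = 2.81 / (9.81 * 12.7^2) = 2.81 / 1582.2549 = 0.00177595
gamma_b = b - a * Hb/(g*T^2) = 1.173757 - 28.970272 * 0.00177595 = 1.122308
db = Hb / gamma_b = 2.81 / 1.122308
db = 2.5038 m

2.5038


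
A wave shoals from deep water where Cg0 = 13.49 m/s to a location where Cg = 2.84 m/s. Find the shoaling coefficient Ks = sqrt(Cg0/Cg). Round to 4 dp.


Ks = sqrt(Cg0 / Cg)
Ks = sqrt(13.49 / 2.84)
Ks = sqrt(4.7500)
Ks = 2.1794

2.1794


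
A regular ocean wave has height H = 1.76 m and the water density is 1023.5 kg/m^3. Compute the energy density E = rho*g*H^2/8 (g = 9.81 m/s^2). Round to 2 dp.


E = (1/8) * rho * g * H^2
E = (1/8) * 1023.5 * 9.81 * 1.76^2
E = 0.125 * 1023.5 * 9.81 * 3.0976
E = 3887.70 J/m^2

3887.70


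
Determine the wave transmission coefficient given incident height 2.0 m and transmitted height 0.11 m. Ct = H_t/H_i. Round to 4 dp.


Ct = H_t / H_i
Ct = 0.11 / 2.0
Ct = 0.0550

0.0550


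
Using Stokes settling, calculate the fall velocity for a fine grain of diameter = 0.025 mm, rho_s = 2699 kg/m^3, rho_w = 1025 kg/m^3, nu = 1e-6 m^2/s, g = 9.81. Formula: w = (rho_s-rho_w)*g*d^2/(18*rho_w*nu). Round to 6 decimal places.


w = (rho_s - rho_w) * g * d^2 / (18 * rho_w * nu)
d = 0.025 mm = 0.000025 m
rho_s - rho_w = 2699 - 1025 = 1674
Numerator = 1674 * 9.81 * (0.000025)^2 = 0.000010263713
Denominator = 18 * 1025 * 1e-6 = 0.018450
w = 0.000556 m/s

0.000556


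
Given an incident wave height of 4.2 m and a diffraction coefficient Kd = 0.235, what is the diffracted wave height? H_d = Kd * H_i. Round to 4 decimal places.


H_d = Kd * H_i
H_d = 0.235 * 4.2
H_d = 0.9870 m

0.9870


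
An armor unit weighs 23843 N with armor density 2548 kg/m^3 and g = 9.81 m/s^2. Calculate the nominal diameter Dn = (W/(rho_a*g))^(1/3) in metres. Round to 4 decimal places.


V = W / (rho_a * g)
V = 23843 / (2548 * 9.81)
V = 23843 / 24995.88
V = 0.953877 m^3
Dn = V^(1/3) = 0.953877^(1/3)
Dn = 0.9844 m

0.9844


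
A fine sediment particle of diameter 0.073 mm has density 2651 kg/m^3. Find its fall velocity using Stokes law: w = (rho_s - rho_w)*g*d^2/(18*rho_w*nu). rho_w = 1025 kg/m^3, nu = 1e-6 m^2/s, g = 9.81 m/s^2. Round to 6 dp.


w = (rho_s - rho_w) * g * d^2 / (18 * rho_w * nu)
d = 0.073 mm = 0.000073 m
rho_s - rho_w = 2651 - 1025 = 1626
Numerator = 1626 * 9.81 * (0.000073)^2 = 0.000085003199
Denominator = 18 * 1025 * 1e-6 = 0.018450
w = 0.004607 m/s

0.004607


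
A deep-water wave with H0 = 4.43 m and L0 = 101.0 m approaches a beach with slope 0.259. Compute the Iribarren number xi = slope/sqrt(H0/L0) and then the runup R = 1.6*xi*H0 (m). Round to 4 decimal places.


xi = slope / sqrt(H0/L0)
H0/L0 = 4.43/101.0 = 0.043861
sqrt(0.043861) = 0.209431
xi = 0.259 / 0.209431 = 1.236684
R = 1.6 * xi * H0 = 1.6 * 1.236684 * 4.43
R = 8.7656 m

8.7656


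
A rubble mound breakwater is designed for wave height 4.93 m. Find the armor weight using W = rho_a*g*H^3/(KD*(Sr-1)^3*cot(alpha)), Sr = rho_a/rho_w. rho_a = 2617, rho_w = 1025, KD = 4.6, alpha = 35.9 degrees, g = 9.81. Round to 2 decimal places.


Sr = rho_a / rho_w = 2617 / 1025 = 2.553171
(Sr - 1) = 1.553171
(Sr - 1)^3 = 3.746775
cot(35.9) = 1 / tan(35.9) = 1 / 0.723879 = 1.381446
Numerator = 2617 * 9.81 * 4.93^3 = 3076192.3503
Denominator = 4.6 * 3.746775 * 1.381446 = 23.809446
W = 3076192.3503 / 23.809446
W = 129200.50 N

129200.50


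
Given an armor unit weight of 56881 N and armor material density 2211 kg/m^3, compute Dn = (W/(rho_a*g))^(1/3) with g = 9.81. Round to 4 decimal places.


V = W / (rho_a * g)
V = 56881 / (2211 * 9.81)
V = 56881 / 21689.91
V = 2.622464 m^3
Dn = V^(1/3) = 2.622464^(1/3)
Dn = 1.3790 m

1.3790


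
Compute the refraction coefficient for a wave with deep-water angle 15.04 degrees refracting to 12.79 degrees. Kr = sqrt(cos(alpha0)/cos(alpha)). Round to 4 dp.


Kr = sqrt(cos(alpha0) / cos(alpha))
cos(15.04) = 0.965745
cos(12.79) = 0.975188
Kr = sqrt(0.965745 / 0.975188)
Kr = sqrt(0.990317)
Kr = 0.9951

0.9951


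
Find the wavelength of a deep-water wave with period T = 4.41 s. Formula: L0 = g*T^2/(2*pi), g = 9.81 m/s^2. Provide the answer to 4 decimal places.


L0 = g * T^2 / (2 * pi)
L0 = 9.81 * 4.41^2 / (2 * pi)
L0 = 9.81 * 19.4481 / 6.28319
L0 = 190.7859 / 6.28319
L0 = 30.3645 m

30.3645


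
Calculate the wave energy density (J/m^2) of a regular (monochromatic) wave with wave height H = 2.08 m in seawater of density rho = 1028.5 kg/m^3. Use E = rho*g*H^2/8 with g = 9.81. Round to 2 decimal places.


E = (1/8) * rho * g * H^2
E = (1/8) * 1028.5 * 9.81 * 2.08^2
E = 0.125 * 1028.5 * 9.81 * 4.3264
E = 5456.45 J/m^2

5456.45


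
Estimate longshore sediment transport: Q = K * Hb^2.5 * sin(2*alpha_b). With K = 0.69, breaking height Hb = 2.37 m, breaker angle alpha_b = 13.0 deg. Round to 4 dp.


Q = K * Hb^2.5 * sin(2 * alpha_b)
Hb^2.5 = 2.37^2.5 = 8.647108
sin(2 * 13.0) = sin(26.0) = 0.438371
Q = 0.69 * 8.647108 * 0.438371
Q = 2.6155 m^3/s

2.6155


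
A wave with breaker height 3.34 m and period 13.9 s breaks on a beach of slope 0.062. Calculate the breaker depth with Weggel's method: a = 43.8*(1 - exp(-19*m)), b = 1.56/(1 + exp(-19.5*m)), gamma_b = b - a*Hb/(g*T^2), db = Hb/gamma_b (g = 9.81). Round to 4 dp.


a = 43.8 * (1 - exp(-19 * m))
exp(-19 * 0.062) = exp(-1.1780) = 0.307894
a = 43.8 * (1 - 0.307894) = 30.314247
b = 1.56 / (1 + exp(-19.5 * m))
exp(-19.5 * 0.062) = exp(-1.2090) = 0.298496
b = 1.56 / (1 + 0.298496) = 1.201390
Hb / (g * T^2) = 3.34 / (9.81 * 13.9^2) = 3.34 / 1895.3901 = 0.00176217
gamma_b = b - a * Hb/(g*T^2) = 1.201390 - 30.314247 * 0.00176217 = 1.147971
db = Hb / gamma_b = 3.34 / 1.147971
db = 2.9095 m

2.9095


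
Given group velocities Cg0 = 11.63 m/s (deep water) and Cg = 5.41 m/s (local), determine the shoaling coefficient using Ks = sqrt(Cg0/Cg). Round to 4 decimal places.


Ks = sqrt(Cg0 / Cg)
Ks = sqrt(11.63 / 5.41)
Ks = sqrt(2.1497)
Ks = 1.4662

1.4662


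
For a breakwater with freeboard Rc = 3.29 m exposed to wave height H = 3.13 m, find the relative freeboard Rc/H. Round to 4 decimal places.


Relative freeboard = Rc / H
= 3.29 / 3.13
= 1.0511

1.0511


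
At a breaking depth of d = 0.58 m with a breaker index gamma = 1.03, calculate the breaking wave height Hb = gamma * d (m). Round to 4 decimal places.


Hb = gamma * d
Hb = 1.03 * 0.58
Hb = 0.5974 m

0.5974


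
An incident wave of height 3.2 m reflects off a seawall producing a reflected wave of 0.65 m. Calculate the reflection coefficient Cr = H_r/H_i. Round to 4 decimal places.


Cr = H_r / H_i
Cr = 0.65 / 3.2
Cr = 0.2031

0.2031


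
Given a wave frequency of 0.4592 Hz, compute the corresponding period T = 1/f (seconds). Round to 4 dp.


T = 1 / f
T = 1 / 0.4592
T = 2.1777 s

2.1777


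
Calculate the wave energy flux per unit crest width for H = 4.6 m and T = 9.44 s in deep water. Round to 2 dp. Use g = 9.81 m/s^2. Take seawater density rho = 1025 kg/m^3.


P = rho * g^2 * H^2 * T / (32 * pi)
P = 1025 * 9.81^2 * 4.6^2 * 9.44 / (32 * pi)
P = 1025 * 96.2361 * 21.1600 * 9.44 / 100.53096
P = 195997.12 W/m

195997.12


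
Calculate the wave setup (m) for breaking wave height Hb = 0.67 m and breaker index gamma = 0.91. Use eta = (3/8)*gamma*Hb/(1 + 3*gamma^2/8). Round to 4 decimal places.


eta = (3/8) * gamma * Hb / (1 + 3*gamma^2/8)
Numerator = (3/8) * 0.91 * 0.67 = 0.228638
Denominator = 1 + 3*0.91^2/8 = 1 + 0.310538 = 1.310538
eta = 0.228638 / 1.310538
eta = 0.1745 m

0.1745


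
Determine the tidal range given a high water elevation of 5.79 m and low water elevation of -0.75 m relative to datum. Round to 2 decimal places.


Tidal range = High water - Low water
Tidal range = 5.79 - (-0.75)
Tidal range = 6.54 m

6.54


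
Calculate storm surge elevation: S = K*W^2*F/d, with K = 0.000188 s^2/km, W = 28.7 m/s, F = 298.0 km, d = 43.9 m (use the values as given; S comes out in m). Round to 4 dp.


S = K * W^2 * F / d
W^2 = 28.7^2 = 823.69
S = 0.000188 * 823.69 * 298.0 / 43.9
Numerator = 0.000188 * 823.69 * 298.0 = 46.146409
S = 46.146409 / 43.9 = 1.0512 m

1.0512


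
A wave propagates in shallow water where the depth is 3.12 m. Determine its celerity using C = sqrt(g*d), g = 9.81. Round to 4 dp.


Using the shallow-water approximation:
C = sqrt(g * d) = sqrt(9.81 * 3.12)
C = sqrt(30.6072)
C = 5.5324 m/s

5.5324


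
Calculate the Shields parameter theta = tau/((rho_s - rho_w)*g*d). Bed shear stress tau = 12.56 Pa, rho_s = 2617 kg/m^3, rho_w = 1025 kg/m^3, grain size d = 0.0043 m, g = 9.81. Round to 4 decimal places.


theta = tau / ((rho_s - rho_w) * g * d)
rho_s - rho_w = 2617 - 1025 = 1592
Denominator = 1592 * 9.81 * 0.0043 = 67.155336
theta = 12.56 / 67.155336
theta = 0.1870

0.1870


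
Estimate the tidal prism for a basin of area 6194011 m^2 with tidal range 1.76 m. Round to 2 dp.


Tidal prism = Area * Tidal range
P = 6194011 * 1.76
P = 10901459.36 m^3

10901459.36


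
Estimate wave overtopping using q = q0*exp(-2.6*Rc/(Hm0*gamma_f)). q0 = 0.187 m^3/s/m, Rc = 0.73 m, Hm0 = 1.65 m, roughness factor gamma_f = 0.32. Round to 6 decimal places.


q = q0 * exp(-2.6 * Rc / (Hm0 * gamma_f))
Exponent = -2.6 * 0.73 / (1.65 * 0.32)
= -2.6 * 0.73 / 0.5280
= -3.594697
exp(-3.594697) = 0.027469
q = 0.187 * 0.027469
q = 0.005137 m^3/s/m

0.005137


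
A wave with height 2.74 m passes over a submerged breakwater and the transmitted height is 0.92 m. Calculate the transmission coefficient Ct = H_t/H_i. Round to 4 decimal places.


Ct = H_t / H_i
Ct = 0.92 / 2.74
Ct = 0.3358

0.3358


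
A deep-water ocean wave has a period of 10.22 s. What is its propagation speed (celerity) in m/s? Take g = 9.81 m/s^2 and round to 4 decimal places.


We use the deep-water celerity formula:
C = g * T / (2 * pi)
C = 9.81 * 10.22 / (2 * 3.14159...)
C = 100.258200 / 6.283185
C = 15.9566 m/s

15.9566


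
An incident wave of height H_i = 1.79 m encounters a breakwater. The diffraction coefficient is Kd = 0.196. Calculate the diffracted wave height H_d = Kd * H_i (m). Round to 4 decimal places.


H_d = Kd * H_i
H_d = 0.196 * 1.79
H_d = 0.3508 m

0.3508


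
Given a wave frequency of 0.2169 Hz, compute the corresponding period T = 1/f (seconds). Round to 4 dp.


T = 1 / f
T = 1 / 0.2169
T = 4.6104 s

4.6104


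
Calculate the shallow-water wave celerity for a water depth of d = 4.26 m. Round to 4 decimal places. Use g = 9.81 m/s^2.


Using the shallow-water approximation:
C = sqrt(g * d) = sqrt(9.81 * 4.26)
C = sqrt(41.7906)
C = 6.4646 m/s

6.4646


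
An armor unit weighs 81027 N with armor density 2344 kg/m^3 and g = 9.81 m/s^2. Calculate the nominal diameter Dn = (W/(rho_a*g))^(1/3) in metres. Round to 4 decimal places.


V = W / (rho_a * g)
V = 81027 / (2344 * 9.81)
V = 81027 / 22994.64
V = 3.523734 m^3
Dn = V^(1/3) = 3.523734^(1/3)
Dn = 1.5217 m

1.5217


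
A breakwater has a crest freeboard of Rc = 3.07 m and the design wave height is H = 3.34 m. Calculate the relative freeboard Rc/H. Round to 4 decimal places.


Relative freeboard = Rc / H
= 3.07 / 3.34
= 0.9192

0.9192


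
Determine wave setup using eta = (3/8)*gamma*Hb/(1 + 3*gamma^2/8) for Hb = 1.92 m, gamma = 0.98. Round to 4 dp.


eta = (3/8) * gamma * Hb / (1 + 3*gamma^2/8)
Numerator = (3/8) * 0.98 * 1.92 = 0.705600
Denominator = 1 + 3*0.98^2/8 = 1 + 0.360150 = 1.360150
eta = 0.705600 / 1.360150
eta = 0.5188 m

0.5188


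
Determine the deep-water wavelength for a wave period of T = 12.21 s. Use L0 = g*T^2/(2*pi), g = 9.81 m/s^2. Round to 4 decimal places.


L0 = g * T^2 / (2 * pi)
L0 = 9.81 * 12.21^2 / (2 * pi)
L0 = 9.81 * 149.0841 / 6.28319
L0 = 1462.5150 / 6.28319
L0 = 232.7665 m

232.7665


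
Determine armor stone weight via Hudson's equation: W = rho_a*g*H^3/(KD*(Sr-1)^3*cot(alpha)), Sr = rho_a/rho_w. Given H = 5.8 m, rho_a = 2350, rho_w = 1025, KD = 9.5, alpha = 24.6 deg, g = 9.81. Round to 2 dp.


Sr = rho_a / rho_w = 2350 / 1025 = 2.292683
(Sr - 1) = 1.292683
(Sr - 1)^3 = 2.160111
cot(24.6) = 1 / tan(24.6) = 1 / 0.457836 = 2.184189
Numerator = 2350 * 9.81 * 5.8^3 = 4498014.4920
Denominator = 9.5 * 2.160111 * 2.184189 = 44.821867
W = 4498014.4920 / 44.821867
W = 100353.13 N

100353.13


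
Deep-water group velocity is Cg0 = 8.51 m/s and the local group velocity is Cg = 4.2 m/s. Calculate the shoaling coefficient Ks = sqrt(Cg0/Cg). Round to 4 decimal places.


Ks = sqrt(Cg0 / Cg)
Ks = sqrt(8.51 / 4.2)
Ks = sqrt(2.0262)
Ks = 1.4234

1.4234


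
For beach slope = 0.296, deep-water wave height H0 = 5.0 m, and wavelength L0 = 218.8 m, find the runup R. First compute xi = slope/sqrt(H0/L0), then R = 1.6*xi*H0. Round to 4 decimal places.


xi = slope / sqrt(H0/L0)
H0/L0 = 5.0/218.8 = 0.022852
sqrt(0.022852) = 0.151169
xi = 0.296 / 0.151169 = 1.958080
R = 1.6 * xi * H0 = 1.6 * 1.958080 * 5.0
R = 15.6646 m

15.6646


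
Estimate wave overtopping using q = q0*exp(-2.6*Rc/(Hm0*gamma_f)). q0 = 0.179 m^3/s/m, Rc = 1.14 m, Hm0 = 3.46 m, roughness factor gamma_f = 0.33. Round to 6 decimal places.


q = q0 * exp(-2.6 * Rc / (Hm0 * gamma_f))
Exponent = -2.6 * 1.14 / (3.46 * 0.33)
= -2.6 * 1.14 / 1.1418
= -2.595901
exp(-2.595901) = 0.074579
q = 0.179 * 0.074579
q = 0.013350 m^3/s/m

0.013350


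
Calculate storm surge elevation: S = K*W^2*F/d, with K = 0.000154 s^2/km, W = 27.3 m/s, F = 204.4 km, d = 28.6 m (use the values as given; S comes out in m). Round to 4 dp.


S = K * W^2 * F / d
W^2 = 27.3^2 = 745.29
S = 0.000154 * 745.29 * 204.4 / 28.6
Numerator = 0.000154 * 745.29 * 204.4 = 23.459941
S = 23.459941 / 28.6 = 0.8203 m

0.8203


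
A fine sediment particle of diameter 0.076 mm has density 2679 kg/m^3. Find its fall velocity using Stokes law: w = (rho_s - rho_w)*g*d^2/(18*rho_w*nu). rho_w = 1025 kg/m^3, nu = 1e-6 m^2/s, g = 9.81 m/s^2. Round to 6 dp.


w = (rho_s - rho_w) * g * d^2 / (18 * rho_w * nu)
d = 0.076 mm = 0.000076 m
rho_s - rho_w = 2679 - 1025 = 1654
Numerator = 1654 * 9.81 * (0.000076)^2 = 0.000093719874
Denominator = 18 * 1025 * 1e-6 = 0.018450
w = 0.005080 m/s

0.005080


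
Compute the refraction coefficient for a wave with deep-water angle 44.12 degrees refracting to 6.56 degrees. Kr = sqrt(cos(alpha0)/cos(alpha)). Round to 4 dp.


Kr = sqrt(cos(alpha0) / cos(alpha))
cos(44.12) = 0.717883
cos(6.56) = 0.993453
Kr = sqrt(0.717883 / 0.993453)
Kr = sqrt(0.722614)
Kr = 0.8501

0.8501


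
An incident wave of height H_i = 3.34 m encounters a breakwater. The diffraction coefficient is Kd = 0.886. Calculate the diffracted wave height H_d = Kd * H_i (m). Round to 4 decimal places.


H_d = Kd * H_i
H_d = 0.886 * 3.34
H_d = 2.9592 m

2.9592


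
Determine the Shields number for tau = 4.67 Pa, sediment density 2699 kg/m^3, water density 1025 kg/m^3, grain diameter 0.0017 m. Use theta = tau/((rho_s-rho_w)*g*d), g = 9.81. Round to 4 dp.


theta = tau / ((rho_s - rho_w) * g * d)
rho_s - rho_w = 2699 - 1025 = 1674
Denominator = 1674 * 9.81 * 0.0017 = 27.917298
theta = 4.67 / 27.917298
theta = 0.1673

0.1673


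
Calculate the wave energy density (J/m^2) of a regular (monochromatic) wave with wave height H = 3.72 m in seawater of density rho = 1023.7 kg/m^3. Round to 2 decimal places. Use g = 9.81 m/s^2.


E = (1/8) * rho * g * H^2
E = (1/8) * 1023.7 * 9.81 * 3.72^2
E = 0.125 * 1023.7 * 9.81 * 13.8384
E = 17371.51 J/m^2

17371.51


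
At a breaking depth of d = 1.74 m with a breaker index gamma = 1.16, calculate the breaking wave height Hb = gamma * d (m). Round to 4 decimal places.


Hb = gamma * d
Hb = 1.16 * 1.74
Hb = 2.0184 m

2.0184


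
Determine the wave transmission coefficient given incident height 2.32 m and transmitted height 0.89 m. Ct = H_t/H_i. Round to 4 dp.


Ct = H_t / H_i
Ct = 0.89 / 2.32
Ct = 0.3836

0.3836


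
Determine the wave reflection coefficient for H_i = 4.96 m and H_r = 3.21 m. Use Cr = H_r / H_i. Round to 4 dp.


Cr = H_r / H_i
Cr = 3.21 / 4.96
Cr = 0.6472

0.6472


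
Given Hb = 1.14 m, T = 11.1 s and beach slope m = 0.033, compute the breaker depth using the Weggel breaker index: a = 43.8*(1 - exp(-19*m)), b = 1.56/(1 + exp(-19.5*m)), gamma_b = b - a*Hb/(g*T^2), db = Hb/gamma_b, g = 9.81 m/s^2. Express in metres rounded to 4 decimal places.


a = 43.8 * (1 - exp(-19 * m))
exp(-19 * 0.033) = exp(-0.6270) = 0.534192
a = 43.8 * (1 - 0.534192) = 20.402391
b = 1.56 / (1 + exp(-19.5 * m))
exp(-19.5 * 0.033) = exp(-0.6435) = 0.525450
b = 1.56 / (1 + 0.525450) = 1.022649
Hb / (g * T^2) = 1.14 / (9.81 * 11.1^2) = 1.14 / 1208.6901 = 0.00094317
gamma_b = b - a * Hb/(g*T^2) = 1.022649 - 20.402391 * 0.00094317 = 1.003406
db = Hb / gamma_b = 1.14 / 1.003406
db = 1.1361 m

1.1361
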